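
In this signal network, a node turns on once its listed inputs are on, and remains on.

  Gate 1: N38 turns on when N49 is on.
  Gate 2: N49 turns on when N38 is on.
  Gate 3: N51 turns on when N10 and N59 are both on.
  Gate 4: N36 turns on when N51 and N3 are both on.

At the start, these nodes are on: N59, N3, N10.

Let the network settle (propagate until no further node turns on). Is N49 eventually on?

No

N49 would need N38 (Gate 2), but N38 never turns on.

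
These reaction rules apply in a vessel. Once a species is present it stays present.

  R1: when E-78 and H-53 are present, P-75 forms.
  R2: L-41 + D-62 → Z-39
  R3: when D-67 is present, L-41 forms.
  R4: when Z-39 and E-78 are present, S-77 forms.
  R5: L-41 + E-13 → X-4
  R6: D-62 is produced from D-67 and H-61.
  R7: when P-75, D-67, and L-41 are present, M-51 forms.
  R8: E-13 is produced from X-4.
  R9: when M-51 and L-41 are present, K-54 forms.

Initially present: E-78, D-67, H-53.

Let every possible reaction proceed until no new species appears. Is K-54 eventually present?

Yes

D-67 present → L-41 forms (R3).
E-78 and H-53 present → P-75 forms (R1).
P-75, D-67, and L-41 present → M-51 forms (R7).
M-51 and L-41 present → K-54 forms (R9).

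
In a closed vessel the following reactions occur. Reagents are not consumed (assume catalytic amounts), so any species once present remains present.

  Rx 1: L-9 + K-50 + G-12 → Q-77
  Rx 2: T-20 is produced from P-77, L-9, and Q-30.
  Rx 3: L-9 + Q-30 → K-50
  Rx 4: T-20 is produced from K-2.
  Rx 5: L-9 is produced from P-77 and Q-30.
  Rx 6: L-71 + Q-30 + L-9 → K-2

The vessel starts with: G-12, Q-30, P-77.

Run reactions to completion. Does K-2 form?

K-2 would need L-71, Q-30, and L-9 (Rx 6), but L-71 never forms.

No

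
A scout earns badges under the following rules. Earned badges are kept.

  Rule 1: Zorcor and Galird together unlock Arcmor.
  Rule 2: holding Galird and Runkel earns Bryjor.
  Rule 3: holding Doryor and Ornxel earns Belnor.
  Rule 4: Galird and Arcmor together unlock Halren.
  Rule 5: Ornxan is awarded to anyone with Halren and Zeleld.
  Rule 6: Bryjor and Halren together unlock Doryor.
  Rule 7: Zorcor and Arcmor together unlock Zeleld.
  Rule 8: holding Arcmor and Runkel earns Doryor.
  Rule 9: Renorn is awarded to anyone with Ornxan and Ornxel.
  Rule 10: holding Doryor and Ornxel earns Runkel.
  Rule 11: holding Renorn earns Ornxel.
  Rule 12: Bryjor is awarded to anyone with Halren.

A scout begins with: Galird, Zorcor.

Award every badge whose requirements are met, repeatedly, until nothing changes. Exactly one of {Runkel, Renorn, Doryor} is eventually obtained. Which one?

Doryor

With Zorcor and Galird, Arcmor is earned (Rule 1).
With Galird and Arcmor, Halren is earned (Rule 4).
With Halren, Bryjor is earned (Rule 12).
With Bryjor and Halren, Doryor is earned (Rule 6).
Runkel would need Doryor and Ornxel (Rule 10), but Ornxel is never earned. Renorn would need Ornxan and Ornxel (Rule 9), but Ornxel is never earned.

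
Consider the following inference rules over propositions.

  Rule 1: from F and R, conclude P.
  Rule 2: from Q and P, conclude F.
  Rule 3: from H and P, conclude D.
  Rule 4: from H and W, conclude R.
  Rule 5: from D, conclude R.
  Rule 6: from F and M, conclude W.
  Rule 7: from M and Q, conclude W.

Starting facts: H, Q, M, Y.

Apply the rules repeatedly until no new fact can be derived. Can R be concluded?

Yes

M and Q hold, so W follows (Rule 7).
H and W hold, so R follows (Rule 4).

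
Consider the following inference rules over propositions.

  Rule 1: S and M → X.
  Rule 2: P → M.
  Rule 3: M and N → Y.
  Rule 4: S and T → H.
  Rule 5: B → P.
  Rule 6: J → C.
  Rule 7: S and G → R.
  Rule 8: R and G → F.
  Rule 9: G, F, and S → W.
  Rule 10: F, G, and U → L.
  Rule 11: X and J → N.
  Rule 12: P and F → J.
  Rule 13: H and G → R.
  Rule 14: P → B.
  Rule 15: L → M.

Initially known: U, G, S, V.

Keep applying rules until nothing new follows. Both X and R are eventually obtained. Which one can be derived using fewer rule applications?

R: S and G hold, so R follows (Rule 7). [1 rule application]
X: From S and G, Rule 7 gives R. From R and G, Rule 8 gives F. From F, G, and U, Rule 10 gives L. L holds, so M follows (Rule 15). S and M hold, so X follows (Rule 1). [5 rule applications]
R needs fewer.

R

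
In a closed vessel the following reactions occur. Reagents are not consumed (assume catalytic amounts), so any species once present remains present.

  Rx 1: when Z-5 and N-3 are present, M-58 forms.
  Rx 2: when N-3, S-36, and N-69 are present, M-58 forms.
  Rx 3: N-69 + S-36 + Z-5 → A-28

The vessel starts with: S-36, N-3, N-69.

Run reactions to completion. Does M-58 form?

N-3, S-36, and N-69 present → M-58 forms (Rx 2).

Yes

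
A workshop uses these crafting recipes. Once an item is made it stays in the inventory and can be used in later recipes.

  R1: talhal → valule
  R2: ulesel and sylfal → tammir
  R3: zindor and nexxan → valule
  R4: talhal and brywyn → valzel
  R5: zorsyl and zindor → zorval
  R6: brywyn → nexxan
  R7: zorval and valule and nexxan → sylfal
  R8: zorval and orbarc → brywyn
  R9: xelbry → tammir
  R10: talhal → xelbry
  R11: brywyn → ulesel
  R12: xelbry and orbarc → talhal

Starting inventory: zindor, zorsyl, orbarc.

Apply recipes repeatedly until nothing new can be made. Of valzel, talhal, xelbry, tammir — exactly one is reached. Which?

tammir

Using R5, zorsyl and zindor make zorval.
Using R8, zorval and orbarc make brywyn.
brywyn → nexxan (R6).
brywyn → ulesel (R11).
zindor and nexxan → valule (R3).
zorval and valule and nexxan → sylfal (R7).
Using R2, ulesel and sylfal make tammir.
xelbry would need talhal (R10), but talhal is never obtained. valzel would need talhal and brywyn (R4), but talhal is never obtained. talhal would need xelbry and orbarc (R12), but xelbry is never obtained.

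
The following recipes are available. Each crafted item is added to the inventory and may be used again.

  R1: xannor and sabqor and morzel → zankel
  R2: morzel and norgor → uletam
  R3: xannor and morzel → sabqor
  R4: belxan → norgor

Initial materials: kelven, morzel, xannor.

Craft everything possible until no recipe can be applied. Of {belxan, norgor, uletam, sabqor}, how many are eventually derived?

1

xannor and morzel → sabqor (R3).
No rule produces belxan, and it is not given.
norgor would need belxan (R4), but belxan is never obtained.
uletam would need morzel and norgor (R2), but norgor is never obtained.
sabqor: reached.
Reached: sabqor — 1 of the 4.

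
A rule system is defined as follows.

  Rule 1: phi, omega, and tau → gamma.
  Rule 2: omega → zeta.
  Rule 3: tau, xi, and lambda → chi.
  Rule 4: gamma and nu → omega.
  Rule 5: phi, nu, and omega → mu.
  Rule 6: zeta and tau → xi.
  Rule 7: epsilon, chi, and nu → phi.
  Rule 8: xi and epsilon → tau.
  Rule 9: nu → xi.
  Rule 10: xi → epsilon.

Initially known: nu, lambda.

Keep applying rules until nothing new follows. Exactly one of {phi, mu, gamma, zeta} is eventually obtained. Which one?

nu holds, so xi follows (Rule 9).
From xi, Rule 10 gives epsilon.
xi and epsilon hold, so tau follows (Rule 8).
tau, xi, and lambda hold, so chi follows (Rule 3).
epsilon, chi, and nu hold, so phi follows (Rule 7).
mu would need phi, nu, and omega (Rule 5), but omega is never established. zeta would need omega (Rule 2), but omega is never established. gamma would need phi, omega, and tau (Rule 1), but omega is never established.

phi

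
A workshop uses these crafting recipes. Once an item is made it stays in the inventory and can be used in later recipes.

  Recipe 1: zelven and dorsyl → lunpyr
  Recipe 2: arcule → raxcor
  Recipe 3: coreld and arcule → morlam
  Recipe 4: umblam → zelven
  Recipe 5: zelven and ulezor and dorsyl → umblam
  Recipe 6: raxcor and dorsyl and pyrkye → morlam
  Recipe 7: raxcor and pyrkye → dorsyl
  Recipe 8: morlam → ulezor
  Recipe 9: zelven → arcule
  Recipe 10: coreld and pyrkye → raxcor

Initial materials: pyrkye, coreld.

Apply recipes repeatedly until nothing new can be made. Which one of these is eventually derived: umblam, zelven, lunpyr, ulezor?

ulezor

Using Recipe 10, coreld and pyrkye make raxcor.
Using Recipe 7, raxcor and pyrkye make dorsyl.
raxcor and dorsyl and pyrkye → morlam (Recipe 6).
Using Recipe 8, morlam makes ulezor.
lunpyr would need zelven and dorsyl (Recipe 1), but zelven is never obtained. umblam would need zelven, ulezor, and dorsyl (Recipe 5), but zelven is never obtained. zelven would need umblam (Recipe 4), but umblam is never obtained.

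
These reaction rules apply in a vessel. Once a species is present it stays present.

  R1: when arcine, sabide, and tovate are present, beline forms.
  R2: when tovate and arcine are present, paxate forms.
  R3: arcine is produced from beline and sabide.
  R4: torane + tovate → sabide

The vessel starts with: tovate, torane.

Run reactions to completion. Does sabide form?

torane and tovate present → sabide forms (R4).

Yes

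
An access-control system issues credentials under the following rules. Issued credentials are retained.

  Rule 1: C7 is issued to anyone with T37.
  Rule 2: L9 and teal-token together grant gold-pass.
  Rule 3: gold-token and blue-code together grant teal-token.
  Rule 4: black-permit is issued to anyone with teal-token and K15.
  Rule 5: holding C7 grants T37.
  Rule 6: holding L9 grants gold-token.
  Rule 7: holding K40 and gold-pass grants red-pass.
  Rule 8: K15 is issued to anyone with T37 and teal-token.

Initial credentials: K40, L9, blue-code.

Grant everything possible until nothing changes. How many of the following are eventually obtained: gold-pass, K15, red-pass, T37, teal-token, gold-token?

4

Holding L9 grants gold-token (Rule 6).
Holding gold-token and blue-code grants teal-token (Rule 3).
Holding L9 and teal-token grants gold-pass (Rule 2).
Holding K40 and gold-pass grants red-pass (Rule 7).
gold-pass: reached.
K15 would need T37 and teal-token (Rule 8), but T37 is never granted.
red-pass: reached.
T37 would need C7 (Rule 5), but C7 is never granted.
teal-token: reached.
gold-token: reached.
Reached: gold-pass, red-pass, teal-token, and gold-token — 4 of the 6.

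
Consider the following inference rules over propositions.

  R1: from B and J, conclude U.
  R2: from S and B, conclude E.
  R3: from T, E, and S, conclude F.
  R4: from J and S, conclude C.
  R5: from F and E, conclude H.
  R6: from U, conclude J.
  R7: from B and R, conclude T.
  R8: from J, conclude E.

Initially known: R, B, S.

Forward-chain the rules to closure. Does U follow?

U would need B and J (R1), but J is never established.

No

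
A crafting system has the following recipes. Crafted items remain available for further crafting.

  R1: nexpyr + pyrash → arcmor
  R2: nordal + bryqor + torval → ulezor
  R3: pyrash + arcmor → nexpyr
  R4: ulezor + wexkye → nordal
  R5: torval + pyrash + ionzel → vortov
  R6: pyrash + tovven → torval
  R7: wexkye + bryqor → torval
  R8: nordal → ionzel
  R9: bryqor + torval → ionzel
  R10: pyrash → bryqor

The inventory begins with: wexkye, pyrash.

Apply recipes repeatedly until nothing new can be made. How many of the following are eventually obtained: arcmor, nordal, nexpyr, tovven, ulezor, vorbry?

0

arcmor would need nexpyr and pyrash (R1), but nexpyr is never obtained.
nordal would need ulezor and wexkye (R4), but ulezor is never obtained.
nexpyr would need pyrash and arcmor (R3), but arcmor is never obtained.
No rule produces tovven, and it is not given.
ulezor would need nordal, bryqor, and torval (R2), but nordal is never obtained.
No rule produces vorbry, and it is not given.
None of the 6 are reached.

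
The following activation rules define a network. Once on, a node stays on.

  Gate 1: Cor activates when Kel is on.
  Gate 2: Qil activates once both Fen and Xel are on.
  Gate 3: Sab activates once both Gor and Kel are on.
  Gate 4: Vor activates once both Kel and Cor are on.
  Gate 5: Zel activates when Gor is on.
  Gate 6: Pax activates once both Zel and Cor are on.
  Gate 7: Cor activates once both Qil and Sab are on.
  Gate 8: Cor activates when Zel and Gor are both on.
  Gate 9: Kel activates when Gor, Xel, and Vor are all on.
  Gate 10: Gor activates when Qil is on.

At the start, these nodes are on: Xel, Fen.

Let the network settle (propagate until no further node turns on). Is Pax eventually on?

Yes

Gate 2: Fen and Xel on → Qil on.
Qil is on, so Gor activates (Gate 10).
Gate 5: Gor on → Zel on.
Zel and Gor are on, so Cor activates (Gate 8).
Zel and Cor are on, so Pax activates (Gate 6).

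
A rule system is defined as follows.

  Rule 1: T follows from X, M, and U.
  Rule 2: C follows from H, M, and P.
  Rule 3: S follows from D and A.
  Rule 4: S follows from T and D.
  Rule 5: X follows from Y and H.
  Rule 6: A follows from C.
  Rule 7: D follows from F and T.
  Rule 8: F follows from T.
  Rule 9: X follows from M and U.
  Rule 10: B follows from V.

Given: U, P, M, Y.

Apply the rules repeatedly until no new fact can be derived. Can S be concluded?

Yes

M and U hold, so X follows (Rule 9).
X, M, and U hold, so T follows (Rule 1).
From T, Rule 8 gives F.
F and T hold, so D follows (Rule 7).
From T and D, Rule 4 gives S.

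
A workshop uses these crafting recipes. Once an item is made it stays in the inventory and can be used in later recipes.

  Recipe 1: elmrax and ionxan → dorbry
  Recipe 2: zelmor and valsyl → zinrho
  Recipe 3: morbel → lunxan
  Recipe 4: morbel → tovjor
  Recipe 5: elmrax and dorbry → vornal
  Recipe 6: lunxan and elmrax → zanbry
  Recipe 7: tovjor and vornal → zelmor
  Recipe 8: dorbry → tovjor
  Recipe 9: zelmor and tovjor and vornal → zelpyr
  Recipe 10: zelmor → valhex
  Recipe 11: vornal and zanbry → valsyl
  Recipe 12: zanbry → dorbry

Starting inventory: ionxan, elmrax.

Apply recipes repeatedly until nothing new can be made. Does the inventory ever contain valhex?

Yes

elmrax and ionxan → dorbry (Recipe 1).
elmrax and dorbry → vornal (Recipe 5).
dorbry → tovjor (Recipe 8).
tovjor and vornal → zelmor (Recipe 7).
zelmor → valhex (Recipe 10).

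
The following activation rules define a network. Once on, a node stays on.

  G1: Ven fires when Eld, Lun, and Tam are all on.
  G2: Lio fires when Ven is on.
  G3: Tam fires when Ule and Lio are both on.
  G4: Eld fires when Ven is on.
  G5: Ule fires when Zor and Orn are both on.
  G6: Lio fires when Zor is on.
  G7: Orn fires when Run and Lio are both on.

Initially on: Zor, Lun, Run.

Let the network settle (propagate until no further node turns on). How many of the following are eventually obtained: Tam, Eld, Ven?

G6: Zor on → Lio on.
Run and Lio are on, so Orn fires (G7).
G5: Zor and Orn on → Ule on.
Ule and Lio are on, so Tam fires (G3).
Tam: reached.
Eld would need Ven (G4), but Ven never turns on.
Ven would need Eld, Lun, and Tam (G1), but Eld never turns on.
Reached: Tam — 1 of the 3.

1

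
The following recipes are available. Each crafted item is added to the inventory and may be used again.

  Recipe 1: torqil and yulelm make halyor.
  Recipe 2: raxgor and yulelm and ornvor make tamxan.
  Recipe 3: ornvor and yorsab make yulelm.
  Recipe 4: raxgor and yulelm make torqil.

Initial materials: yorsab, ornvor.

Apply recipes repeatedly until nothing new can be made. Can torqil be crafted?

torqil would need raxgor and yulelm (Recipe 4), but raxgor is never obtained.

No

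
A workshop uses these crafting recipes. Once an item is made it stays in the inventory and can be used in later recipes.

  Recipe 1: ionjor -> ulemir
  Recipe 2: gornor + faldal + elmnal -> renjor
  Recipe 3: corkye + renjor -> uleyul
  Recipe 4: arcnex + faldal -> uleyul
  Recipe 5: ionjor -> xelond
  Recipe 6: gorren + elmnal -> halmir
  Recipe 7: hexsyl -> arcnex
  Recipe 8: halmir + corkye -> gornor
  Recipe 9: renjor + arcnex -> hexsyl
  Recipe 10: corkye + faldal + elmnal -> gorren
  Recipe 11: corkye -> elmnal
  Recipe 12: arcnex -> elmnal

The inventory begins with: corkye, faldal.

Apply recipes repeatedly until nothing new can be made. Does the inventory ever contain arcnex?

arcnex would need hexsyl (Recipe 7), but hexsyl is never obtained.

No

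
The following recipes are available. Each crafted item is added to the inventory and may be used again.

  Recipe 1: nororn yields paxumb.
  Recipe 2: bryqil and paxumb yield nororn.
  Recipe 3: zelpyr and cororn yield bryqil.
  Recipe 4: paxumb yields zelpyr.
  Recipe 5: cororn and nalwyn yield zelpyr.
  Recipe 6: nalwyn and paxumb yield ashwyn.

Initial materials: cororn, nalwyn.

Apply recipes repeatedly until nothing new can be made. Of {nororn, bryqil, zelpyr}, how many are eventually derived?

2

cororn and nalwyn → zelpyr (Recipe 5).
Using Recipe 3, zelpyr and cororn make bryqil.
nororn would need bryqil and paxumb (Recipe 2), but paxumb is never obtained.
bryqil: reached.
zelpyr: reached.
Reached: bryqil and zelpyr — 2 of the 3.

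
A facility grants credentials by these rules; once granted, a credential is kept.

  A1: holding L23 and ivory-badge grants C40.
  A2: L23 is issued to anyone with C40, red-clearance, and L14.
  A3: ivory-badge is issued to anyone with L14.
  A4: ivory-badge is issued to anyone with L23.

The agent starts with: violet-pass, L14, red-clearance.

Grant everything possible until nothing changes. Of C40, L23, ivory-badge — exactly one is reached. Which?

ivory-badge

Holding L14 grants ivory-badge (A3).
L23 would need C40, red-clearance, and L14 (A2), but C40 is never granted. C40 would need L23 and ivory-badge (A1), but L23 is never granted.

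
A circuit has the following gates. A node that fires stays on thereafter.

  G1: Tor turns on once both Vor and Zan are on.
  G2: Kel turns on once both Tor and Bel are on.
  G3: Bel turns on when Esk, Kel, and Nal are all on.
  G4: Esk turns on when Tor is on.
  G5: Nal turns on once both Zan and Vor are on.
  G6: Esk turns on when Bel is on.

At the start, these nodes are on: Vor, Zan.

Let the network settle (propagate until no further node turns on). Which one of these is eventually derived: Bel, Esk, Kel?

G1: Vor and Zan on → Tor on.
G4: Tor on → Esk on.
Bel would need Esk, Kel, and Nal (G3), but Kel never turns on. Kel would need Tor and Bel (G2), but Bel never turns on.

Esk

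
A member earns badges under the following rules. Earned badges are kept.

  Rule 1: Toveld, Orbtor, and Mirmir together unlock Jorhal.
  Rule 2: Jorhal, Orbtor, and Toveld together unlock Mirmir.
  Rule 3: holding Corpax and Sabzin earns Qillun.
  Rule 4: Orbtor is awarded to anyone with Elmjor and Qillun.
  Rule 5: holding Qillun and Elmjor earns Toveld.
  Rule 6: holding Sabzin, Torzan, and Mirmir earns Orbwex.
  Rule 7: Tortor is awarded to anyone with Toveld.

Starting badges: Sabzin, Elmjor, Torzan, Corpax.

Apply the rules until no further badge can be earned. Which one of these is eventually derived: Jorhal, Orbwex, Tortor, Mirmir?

With Corpax and Sabzin, Qillun is earned (Rule 3).
With Qillun and Elmjor, Toveld is earned (Rule 5).
With Toveld, Tortor is earned (Rule 7).
Jorhal would need Toveld, Orbtor, and Mirmir (Rule 1), but Mirmir is never earned. Mirmir would need Jorhal, Orbtor, and Toveld (Rule 2), but Jorhal is never earned. Orbwex would need Sabzin, Torzan, and Mirmir (Rule 6), but Mirmir is never earned.

Tortor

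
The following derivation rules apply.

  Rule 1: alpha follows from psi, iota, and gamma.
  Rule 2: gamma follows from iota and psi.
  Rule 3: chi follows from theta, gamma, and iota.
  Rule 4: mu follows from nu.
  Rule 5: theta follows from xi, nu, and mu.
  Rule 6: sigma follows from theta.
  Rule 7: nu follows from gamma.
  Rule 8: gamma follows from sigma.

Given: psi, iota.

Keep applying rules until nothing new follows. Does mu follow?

From iota and psi, Rule 2 gives gamma.
gamma holds, so nu follows (Rule 7).
From nu, Rule 4 gives mu.

Yes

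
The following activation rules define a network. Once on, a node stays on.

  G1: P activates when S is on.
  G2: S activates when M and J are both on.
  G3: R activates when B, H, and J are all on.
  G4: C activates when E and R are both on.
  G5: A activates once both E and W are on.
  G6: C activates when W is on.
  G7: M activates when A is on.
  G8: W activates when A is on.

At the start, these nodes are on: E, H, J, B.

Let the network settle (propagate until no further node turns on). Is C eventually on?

B, H, and J are on, so R activates (G3).
E and R are on, so C activates (G4).

Yes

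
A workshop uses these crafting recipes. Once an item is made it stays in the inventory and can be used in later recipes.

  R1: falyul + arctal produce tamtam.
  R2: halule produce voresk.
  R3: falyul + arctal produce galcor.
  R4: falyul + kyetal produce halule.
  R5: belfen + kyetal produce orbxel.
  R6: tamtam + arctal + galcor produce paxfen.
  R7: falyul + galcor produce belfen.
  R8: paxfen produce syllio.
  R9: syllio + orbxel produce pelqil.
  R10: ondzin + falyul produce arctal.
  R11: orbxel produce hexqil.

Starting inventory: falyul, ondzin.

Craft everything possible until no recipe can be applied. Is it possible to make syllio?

Using R10, ondzin and falyul make arctal.
falyul + arctal → galcor (R3).
falyul + arctal → tamtam (R1).
tamtam + arctal + galcor → paxfen (R6).
Using R8, paxfen makes syllio.

Yes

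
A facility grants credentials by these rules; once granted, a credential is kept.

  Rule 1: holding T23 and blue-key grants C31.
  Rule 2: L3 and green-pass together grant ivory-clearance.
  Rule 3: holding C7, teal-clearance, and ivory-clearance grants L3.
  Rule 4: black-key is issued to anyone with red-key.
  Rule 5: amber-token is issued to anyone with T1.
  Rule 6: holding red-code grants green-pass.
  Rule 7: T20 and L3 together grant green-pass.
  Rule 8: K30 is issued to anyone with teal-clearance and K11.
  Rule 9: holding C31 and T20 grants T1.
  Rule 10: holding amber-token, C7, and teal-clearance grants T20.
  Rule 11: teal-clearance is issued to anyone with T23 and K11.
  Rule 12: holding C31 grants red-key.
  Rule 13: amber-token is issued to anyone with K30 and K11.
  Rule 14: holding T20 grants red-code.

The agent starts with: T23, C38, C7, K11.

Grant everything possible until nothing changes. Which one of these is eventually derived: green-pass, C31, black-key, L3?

Holding T23 and K11 grants teal-clearance (Rule 11).
Holding teal-clearance and K11 grants K30 (Rule 8).
Holding K30 and K11 grants amber-token (Rule 13).
Holding amber-token, C7, and teal-clearance grants T20 (Rule 10).
Holding T20 grants red-code (Rule 14).
Holding red-code grants green-pass (Rule 6).
L3 would need C7, teal-clearance, and ivory-clearance (Rule 3), but ivory-clearance is never granted. black-key would need red-key (Rule 4), but red-key is never granted. C31 would need T23 and blue-key (Rule 1), but blue-key is never granted.

green-pass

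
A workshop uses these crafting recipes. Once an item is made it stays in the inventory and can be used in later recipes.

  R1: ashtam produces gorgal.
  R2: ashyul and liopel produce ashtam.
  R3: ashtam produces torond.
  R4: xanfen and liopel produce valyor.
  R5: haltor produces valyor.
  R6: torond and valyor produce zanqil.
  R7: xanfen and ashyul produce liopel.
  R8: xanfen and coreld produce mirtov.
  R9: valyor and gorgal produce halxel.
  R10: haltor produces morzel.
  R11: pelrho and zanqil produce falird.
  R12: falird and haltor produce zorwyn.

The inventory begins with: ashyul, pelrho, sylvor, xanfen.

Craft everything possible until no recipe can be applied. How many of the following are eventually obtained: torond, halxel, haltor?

2

Using R7, xanfen and ashyul make liopel.
xanfen and liopel → valyor (R4).
Using R2, ashyul and liopel make ashtam.
Using R3, ashtam makes torond.
Using R1, ashtam makes gorgal.
Using R9, valyor and gorgal make halxel.
torond: reached.
halxel: reached.
No rule produces haltor, and it is not given.
Reached: torond and halxel — 2 of the 3.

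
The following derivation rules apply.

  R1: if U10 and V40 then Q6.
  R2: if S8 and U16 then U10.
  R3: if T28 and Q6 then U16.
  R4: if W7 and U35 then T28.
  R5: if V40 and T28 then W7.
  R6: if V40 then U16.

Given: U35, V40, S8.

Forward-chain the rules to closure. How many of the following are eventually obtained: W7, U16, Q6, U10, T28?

3

From V40, R6 gives U16.
S8 and U16 hold, so U10 follows (R2).
From U10 and V40, R1 gives Q6.
W7 would need V40 and T28 (R5), but T28 is never established.
U16: reached.
Q6: reached.
U10: reached.
T28 would need W7 and U35 (R4), but W7 is never established.
Reached: U16, Q6, and U10 — 3 of the 5.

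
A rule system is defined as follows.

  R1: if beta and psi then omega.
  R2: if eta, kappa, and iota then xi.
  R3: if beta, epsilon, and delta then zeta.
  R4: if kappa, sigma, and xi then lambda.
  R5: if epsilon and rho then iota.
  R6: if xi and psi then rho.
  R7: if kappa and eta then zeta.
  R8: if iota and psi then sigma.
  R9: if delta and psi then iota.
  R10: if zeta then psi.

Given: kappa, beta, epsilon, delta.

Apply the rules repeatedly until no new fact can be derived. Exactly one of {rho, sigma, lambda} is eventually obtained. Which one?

sigma

beta, epsilon, and delta hold, so zeta follows (R3).
zeta holds, so psi follows (R10).
delta and psi hold, so iota follows (R9).
iota and psi hold, so sigma follows (R8).
rho would need xi and psi (R6), but xi is never established. lambda would need kappa, sigma, and xi (R4), but xi is never established.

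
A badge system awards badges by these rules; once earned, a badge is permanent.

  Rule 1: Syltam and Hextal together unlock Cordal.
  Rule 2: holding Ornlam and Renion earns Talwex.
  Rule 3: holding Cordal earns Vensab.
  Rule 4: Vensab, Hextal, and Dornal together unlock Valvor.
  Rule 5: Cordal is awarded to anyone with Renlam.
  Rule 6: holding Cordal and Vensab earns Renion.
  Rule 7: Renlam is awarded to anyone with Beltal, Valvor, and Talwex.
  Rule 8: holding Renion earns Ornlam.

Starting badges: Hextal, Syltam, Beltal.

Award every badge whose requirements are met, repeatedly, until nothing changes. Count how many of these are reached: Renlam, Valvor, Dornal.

Renlam would need Beltal, Valvor, and Talwex (Rule 7), but Valvor is never earned.
Valvor would need Vensab, Hextal, and Dornal (Rule 4), but Dornal is never earned.
No rule produces Dornal, and it is not given.
None of the 3 are reached.

0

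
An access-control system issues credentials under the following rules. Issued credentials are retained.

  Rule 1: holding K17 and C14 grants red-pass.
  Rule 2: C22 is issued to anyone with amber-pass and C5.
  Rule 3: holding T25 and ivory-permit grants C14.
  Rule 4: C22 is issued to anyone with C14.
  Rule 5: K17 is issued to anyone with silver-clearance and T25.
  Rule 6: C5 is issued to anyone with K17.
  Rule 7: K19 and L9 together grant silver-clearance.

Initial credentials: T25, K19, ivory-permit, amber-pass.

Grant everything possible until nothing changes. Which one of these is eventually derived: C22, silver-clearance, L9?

C22

Holding T25 and ivory-permit grants C14 (Rule 3).
Holding C14 grants C22 (Rule 4).
silver-clearance would need K19 and L9 (Rule 7), but L9 is never granted. No rule produces L9, and it is not given.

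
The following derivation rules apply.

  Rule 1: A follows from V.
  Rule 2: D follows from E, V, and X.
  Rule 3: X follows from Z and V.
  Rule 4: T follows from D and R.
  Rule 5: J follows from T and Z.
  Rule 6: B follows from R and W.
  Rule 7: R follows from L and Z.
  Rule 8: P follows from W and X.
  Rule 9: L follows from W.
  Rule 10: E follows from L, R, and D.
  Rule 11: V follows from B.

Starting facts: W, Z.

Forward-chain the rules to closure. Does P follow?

Yes

W holds, so L follows (Rule 9).
From L and Z, Rule 7 gives R.
R and W hold, so B follows (Rule 6).
B holds, so V follows (Rule 11).
From Z and V, Rule 3 gives X.
From W and X, Rule 8 gives P.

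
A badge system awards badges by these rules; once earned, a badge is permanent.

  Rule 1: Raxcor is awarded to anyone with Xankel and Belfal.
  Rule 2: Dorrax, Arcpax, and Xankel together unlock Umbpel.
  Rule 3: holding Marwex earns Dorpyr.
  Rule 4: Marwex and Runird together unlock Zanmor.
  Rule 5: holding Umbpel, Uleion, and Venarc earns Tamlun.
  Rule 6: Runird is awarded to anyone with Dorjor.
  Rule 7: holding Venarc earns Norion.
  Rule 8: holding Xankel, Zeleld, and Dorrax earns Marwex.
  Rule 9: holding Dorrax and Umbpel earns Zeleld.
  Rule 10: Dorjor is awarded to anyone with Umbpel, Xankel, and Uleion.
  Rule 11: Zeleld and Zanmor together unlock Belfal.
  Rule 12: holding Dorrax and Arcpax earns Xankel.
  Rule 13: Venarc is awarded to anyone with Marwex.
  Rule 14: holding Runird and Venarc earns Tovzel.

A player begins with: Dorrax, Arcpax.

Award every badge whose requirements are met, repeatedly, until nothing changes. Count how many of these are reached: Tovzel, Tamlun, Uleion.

0

Tovzel would need Runird and Venarc (Rule 14), but Runird is never earned.
Tamlun would need Umbpel, Uleion, and Venarc (Rule 5), but Uleion is never earned.
No rule produces Uleion, and it is not given.
None of the 3 are reached.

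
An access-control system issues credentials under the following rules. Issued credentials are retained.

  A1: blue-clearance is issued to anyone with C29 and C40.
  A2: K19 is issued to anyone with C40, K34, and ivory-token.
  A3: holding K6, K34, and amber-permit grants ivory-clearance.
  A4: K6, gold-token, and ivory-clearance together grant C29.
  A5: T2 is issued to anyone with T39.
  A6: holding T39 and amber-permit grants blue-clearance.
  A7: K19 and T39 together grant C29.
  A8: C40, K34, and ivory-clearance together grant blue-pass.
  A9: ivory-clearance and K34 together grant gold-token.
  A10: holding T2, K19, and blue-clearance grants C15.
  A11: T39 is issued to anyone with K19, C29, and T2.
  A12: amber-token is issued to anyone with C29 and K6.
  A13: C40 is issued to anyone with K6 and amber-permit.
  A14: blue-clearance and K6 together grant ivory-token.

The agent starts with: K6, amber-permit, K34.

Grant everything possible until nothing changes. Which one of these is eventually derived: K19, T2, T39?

Holding K6, K34, and amber-permit grants ivory-clearance (A3).
Holding K6 and amber-permit grants C40 (A13).
Holding ivory-clearance and K34 grants gold-token (A9).
Holding K6, gold-token, and ivory-clearance grants C29 (A4).
Holding C29 and C40 grants blue-clearance (A1).
Holding blue-clearance and K6 grants ivory-token (A14).
Holding C40, K34, and ivory-token grants K19 (A2).
T2 would need T39 (A5), but T39 is never granted. T39 would need K19, C29, and T2 (A11), but T2 is never granted.

K19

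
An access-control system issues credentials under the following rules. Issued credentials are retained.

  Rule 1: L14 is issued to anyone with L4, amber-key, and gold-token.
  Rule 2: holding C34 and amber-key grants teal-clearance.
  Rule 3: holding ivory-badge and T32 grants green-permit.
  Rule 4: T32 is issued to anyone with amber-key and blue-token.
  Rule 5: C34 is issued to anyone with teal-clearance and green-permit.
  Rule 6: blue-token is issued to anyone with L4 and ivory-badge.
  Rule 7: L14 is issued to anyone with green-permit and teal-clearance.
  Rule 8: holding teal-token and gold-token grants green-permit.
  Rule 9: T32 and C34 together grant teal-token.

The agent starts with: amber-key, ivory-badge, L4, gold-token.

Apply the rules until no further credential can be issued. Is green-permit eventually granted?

Holding L4 and ivory-badge grants blue-token (Rule 6).
Holding amber-key and blue-token grants T32 (Rule 4).
Holding ivory-badge and T32 grants green-permit (Rule 3).

Yes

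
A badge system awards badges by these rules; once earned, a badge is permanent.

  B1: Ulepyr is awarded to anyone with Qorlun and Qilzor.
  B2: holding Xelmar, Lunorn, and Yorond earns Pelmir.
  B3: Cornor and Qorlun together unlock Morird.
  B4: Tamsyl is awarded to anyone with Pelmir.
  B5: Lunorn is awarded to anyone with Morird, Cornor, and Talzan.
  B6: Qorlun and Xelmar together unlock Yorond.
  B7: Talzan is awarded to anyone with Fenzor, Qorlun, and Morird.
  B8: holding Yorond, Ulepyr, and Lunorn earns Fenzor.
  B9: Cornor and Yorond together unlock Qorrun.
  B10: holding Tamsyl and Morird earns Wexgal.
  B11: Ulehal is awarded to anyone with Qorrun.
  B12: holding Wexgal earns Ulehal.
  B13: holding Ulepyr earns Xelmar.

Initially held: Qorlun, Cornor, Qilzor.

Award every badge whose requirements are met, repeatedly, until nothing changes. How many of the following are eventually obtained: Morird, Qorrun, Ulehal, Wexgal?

With Qorlun and Qilzor, Ulepyr is earned (B1).
With Cornor and Qorlun, Morird is earned (B3).
With Ulepyr, Xelmar is earned (B13).
With Qorlun and Xelmar, Yorond is earned (B6).
With Cornor and Yorond, Qorrun is earned (B9).
With Qorrun, Ulehal is earned (B11).
Morird: reached.
Qorrun: reached.
Ulehal: reached.
Wexgal would need Tamsyl and Morird (B10), but Tamsyl is never earned.
Reached: Morird, Qorrun, and Ulehal — 3 of the 4.

3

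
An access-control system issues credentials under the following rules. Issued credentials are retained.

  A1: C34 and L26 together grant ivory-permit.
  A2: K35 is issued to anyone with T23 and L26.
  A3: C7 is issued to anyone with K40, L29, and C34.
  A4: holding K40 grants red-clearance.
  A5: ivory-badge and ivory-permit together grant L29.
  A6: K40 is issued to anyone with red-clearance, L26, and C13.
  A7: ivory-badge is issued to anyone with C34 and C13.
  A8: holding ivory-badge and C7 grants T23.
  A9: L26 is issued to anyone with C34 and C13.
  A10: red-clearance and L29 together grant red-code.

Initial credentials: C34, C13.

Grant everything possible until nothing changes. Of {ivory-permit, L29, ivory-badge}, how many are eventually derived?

Holding C34 and C13 grants L26 (A9).
Holding C34 and C13 grants ivory-badge (A7).
Holding C34 and L26 grants ivory-permit (A1).
Holding ivory-badge and ivory-permit grants L29 (A5).
ivory-permit: reached.
L29: reached.
ivory-badge: reached.
All 3 are reached.

3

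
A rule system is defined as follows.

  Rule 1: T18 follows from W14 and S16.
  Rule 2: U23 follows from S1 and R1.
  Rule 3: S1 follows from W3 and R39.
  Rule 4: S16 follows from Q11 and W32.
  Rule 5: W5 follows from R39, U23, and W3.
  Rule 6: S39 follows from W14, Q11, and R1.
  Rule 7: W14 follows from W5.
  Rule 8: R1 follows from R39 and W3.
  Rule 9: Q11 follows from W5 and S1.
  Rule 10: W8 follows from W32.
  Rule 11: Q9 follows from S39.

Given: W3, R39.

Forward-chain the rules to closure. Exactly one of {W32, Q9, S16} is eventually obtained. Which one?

Q9

From R39 and W3, Rule 8 gives R1.
W3 and R39 hold, so S1 follows (Rule 3).
S1 and R1 hold, so U23 follows (Rule 2).
R39, U23, and W3 hold, so W5 follows (Rule 5).
W5 and S1 hold, so Q11 follows (Rule 9).
W5 holds, so W14 follows (Rule 7).
W14, Q11, and R1 hold, so S39 follows (Rule 6).
From S39, Rule 11 gives Q9.
No rule produces W32, and it is not given. S16 would need Q11 and W32 (Rule 4), but W32 is never established.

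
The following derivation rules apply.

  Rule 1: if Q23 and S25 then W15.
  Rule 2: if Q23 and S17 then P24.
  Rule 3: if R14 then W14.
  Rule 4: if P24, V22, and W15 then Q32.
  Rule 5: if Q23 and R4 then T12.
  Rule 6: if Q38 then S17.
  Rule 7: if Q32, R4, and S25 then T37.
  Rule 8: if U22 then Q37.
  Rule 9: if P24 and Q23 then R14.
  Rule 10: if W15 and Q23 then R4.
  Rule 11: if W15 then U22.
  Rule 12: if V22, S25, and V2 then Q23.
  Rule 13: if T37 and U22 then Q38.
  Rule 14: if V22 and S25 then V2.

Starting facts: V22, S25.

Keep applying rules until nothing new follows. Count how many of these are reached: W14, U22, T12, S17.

2

From V22 and S25, Rule 14 gives V2.
From V22, S25, and V2, Rule 12 gives Q23.
Q23 and S25 hold, so W15 follows (Rule 1).
From W15 and Q23, Rule 10 gives R4.
From W15, Rule 11 gives U22.
From Q23 and R4, Rule 5 gives T12.
W14 would need R14 (Rule 3), but R14 is never established.
U22: reached.
T12: reached.
S17 would need Q38 (Rule 6), but Q38 is never established.
Reached: U22 and T12 — 2 of the 4.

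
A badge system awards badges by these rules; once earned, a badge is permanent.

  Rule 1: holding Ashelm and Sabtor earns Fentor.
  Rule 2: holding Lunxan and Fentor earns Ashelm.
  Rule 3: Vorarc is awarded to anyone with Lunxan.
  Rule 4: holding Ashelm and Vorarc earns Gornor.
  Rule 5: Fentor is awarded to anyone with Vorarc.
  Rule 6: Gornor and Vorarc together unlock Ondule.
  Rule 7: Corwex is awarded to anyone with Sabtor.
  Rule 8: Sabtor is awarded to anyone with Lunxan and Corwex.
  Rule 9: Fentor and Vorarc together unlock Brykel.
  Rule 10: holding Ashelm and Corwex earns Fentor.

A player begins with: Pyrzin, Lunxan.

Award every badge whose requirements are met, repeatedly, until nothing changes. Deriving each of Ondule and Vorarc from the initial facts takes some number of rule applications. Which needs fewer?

Vorarc

Vorarc: With Lunxan, Vorarc is earned (Rule 3). [1 rule application]
Ondule: With Lunxan, Vorarc is earned (Rule 3). With Vorarc, Fentor is earned (Rule 5). With Lunxan and Fentor, Ashelm is earned (Rule 2). With Ashelm and Vorarc, Gornor is earned (Rule 4). With Gornor and Vorarc, Ondule is earned (Rule 6). [5 rule applications]
Vorarc needs fewer.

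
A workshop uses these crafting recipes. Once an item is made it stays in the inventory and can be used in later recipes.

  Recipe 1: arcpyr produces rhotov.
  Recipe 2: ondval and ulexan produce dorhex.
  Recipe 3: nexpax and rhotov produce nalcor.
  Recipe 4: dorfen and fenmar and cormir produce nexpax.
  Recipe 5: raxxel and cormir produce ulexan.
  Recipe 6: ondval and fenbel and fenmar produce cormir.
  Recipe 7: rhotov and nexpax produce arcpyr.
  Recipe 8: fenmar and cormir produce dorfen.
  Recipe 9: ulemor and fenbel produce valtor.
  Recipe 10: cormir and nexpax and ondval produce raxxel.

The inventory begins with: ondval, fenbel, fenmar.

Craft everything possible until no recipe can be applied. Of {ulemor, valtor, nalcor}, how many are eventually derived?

No rule produces ulemor, and it is not given.
valtor would need ulemor and fenbel (Recipe 9), but ulemor is never obtained.
nalcor would need nexpax and rhotov (Recipe 3), but rhotov is never obtained.
None of the 3 are reached.

0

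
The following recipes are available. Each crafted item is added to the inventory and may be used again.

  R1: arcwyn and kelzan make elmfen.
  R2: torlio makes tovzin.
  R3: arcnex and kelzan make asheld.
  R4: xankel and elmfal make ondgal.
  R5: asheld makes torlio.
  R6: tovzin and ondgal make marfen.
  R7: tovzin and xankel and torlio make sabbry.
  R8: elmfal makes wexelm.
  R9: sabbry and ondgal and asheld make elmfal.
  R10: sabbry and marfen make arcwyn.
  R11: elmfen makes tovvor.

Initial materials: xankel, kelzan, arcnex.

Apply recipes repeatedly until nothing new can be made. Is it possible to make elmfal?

No

elmfal would need sabbry, ondgal, and asheld (R9), but ondgal is never obtained.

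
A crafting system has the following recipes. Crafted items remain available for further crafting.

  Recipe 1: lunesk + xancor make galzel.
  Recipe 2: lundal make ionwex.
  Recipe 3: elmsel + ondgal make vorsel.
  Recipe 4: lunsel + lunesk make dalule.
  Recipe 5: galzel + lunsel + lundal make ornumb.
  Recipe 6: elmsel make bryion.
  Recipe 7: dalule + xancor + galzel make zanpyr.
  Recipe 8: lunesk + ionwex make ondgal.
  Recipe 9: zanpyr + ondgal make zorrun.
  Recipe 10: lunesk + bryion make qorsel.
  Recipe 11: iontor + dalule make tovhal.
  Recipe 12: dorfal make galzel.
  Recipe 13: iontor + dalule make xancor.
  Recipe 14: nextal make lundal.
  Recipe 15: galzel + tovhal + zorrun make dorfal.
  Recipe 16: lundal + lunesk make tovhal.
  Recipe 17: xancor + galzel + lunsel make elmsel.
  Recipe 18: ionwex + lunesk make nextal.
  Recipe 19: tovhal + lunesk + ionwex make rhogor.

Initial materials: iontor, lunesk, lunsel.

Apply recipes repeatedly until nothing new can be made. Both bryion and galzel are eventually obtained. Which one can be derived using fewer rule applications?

galzel

galzel: Using Recipe 4, lunsel and lunesk make dalule. iontor + dalule → xancor (Recipe 13). lunesk + xancor → galzel (Recipe 1). [3 rule applications]
bryion: Using Recipe 4, lunsel and lunesk make dalule. iontor + dalule → xancor (Recipe 13). lunesk + xancor → galzel (Recipe 1). xancor + galzel + lunsel → elmsel (Recipe 17). elmsel → bryion (Recipe 6). [5 rule applications]
galzel needs fewer.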